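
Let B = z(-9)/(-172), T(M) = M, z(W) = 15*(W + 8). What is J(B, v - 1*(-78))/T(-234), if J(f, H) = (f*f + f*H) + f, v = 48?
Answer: -109295/2307552 ≈ -0.047364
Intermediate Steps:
z(W) = 120 + 15*W (z(W) = 15*(8 + W) = 120 + 15*W)
B = 15/172 (B = (120 + 15*(-9))/(-172) = (120 - 135)*(-1/172) = -15*(-1/172) = 15/172 ≈ 0.087209)
J(f, H) = f + f**2 + H*f (J(f, H) = (f**2 + H*f) + f = f + f**2 + H*f)
J(B, v - 1*(-78))/T(-234) = (15*(1 + (48 - 1*(-78)) + 15/172)/172)/(-234) = (15*(1 + (48 + 78) + 15/172)/172)*(-1/234) = (15*(1 + 126 + 15/172)/172)*(-1/234) = ((15/172)*(21859/172))*(-1/234) = (327885/29584)*(-1/234) = -109295/2307552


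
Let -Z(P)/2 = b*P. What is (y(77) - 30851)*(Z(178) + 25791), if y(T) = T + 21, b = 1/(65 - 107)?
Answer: -5553879039/7 ≈ -7.9341e+8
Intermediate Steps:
b = -1/42 (b = 1/(-42) = -1/42 ≈ -0.023810)
y(T) = 21 + T
Z(P) = P/21 (Z(P) = -(-1)*P/21 = P/21)
(y(77) - 30851)*(Z(178) + 25791) = ((21 + 77) - 30851)*((1/21)*178 + 25791) = (98 - 30851)*(178/21 + 25791) = -30753*541789/21 = -5553879039/7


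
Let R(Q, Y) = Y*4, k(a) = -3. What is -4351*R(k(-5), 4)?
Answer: -69616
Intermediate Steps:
R(Q, Y) = 4*Y
-4351*R(k(-5), 4) = -17404*4 = -4351*16 = -69616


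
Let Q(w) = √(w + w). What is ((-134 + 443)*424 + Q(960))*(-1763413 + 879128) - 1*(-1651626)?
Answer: -115853831934 - 7074280*√30 ≈ -1.1589e+11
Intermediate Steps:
Q(w) = √2*√w (Q(w) = √(2*w) = √2*√w)
((-134 + 443)*424 + Q(960))*(-1763413 + 879128) - 1*(-1651626) = ((-134 + 443)*424 + √2*√960)*(-1763413 + 879128) - 1*(-1651626) = (309*424 + √2*(8*√15))*(-884285) + 1651626 = (131016 + 8*√30)*(-884285) + 1651626 = (-115855483560 - 7074280*√30) + 1651626 = -115853831934 - 7074280*√30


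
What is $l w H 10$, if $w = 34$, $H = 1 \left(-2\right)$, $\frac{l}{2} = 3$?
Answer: $-4080$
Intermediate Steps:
$l = 6$ ($l = 2 \cdot 3 = 6$)
$H = -2$
$l w H 10 = 6 \cdot 34 \left(\left(-2\right) 10\right) = 204 \left(-20\right) = -4080$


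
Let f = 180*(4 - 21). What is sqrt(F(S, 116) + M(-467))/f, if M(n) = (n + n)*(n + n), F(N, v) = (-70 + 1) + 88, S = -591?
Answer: -sqrt(34895)/612 ≈ -0.30523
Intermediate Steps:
F(N, v) = 19 (F(N, v) = -69 + 88 = 19)
f = -3060 (f = 180*(-17) = -3060)
M(n) = 4*n**2 (M(n) = (2*n)*(2*n) = 4*n**2)
sqrt(F(S, 116) + M(-467))/f = sqrt(19 + 4*(-467)**2)/(-3060) = sqrt(19 + 4*218089)*(-1/3060) = sqrt(19 + 872356)*(-1/3060) = sqrt(872375)*(-1/3060) = (5*sqrt(34895))*(-1/3060) = -sqrt(34895)/612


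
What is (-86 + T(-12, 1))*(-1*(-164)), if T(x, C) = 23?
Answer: -10332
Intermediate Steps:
(-86 + T(-12, 1))*(-1*(-164)) = (-86 + 23)*(-1*(-164)) = -63*164 = -10332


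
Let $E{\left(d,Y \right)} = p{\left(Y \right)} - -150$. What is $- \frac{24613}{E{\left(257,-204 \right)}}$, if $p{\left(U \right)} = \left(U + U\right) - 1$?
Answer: $\frac{24613}{259} \approx 95.031$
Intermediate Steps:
$p{\left(U \right)} = -1 + 2 U$ ($p{\left(U \right)} = 2 U - 1 = -1 + 2 U$)
$E{\left(d,Y \right)} = 149 + 2 Y$ ($E{\left(d,Y \right)} = \left(-1 + 2 Y\right) - -150 = \left(-1 + 2 Y\right) + 150 = 149 + 2 Y$)
$- \frac{24613}{E{\left(257,-204 \right)}} = - \frac{24613}{149 + 2 \left(-204\right)} = - \frac{24613}{149 - 408} = - \frac{24613}{-259} = \left(-24613\right) \left(- \frac{1}{259}\right) = \frac{24613}{259}$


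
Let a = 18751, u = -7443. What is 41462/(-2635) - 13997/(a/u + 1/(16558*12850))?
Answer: 58242886399103048566/10512743264503195 ≈ 5540.2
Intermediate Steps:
41462/(-2635) - 13997/(a/u + 1/(16558*12850)) = 41462/(-2635) - 13997/(18751/(-7443) + 1/(16558*12850)) = 41462*(-1/2635) - 13997/(18751*(-1/7443) + (1/16558)*(1/12850)) = -41462/2635 - 13997/(-18751/7443 + 1/212770300) = -41462/2635 - 13997/(-3989655887857/1583649342900) = -41462/2635 - 13997*(-1583649342900/3989655887857) = -41462/2635 + 22166339852571300/3989655887857 = 58242886399103048566/10512743264503195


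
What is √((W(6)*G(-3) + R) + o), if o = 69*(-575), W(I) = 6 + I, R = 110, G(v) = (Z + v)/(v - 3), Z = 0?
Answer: I*√39559 ≈ 198.89*I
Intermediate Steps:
G(v) = v/(-3 + v) (G(v) = (0 + v)/(v - 3) = v/(-3 + v))
o = -39675
√((W(6)*G(-3) + R) + o) = √(((6 + 6)*(-3/(-3 - 3)) + 110) - 39675) = √((12*(-3/(-6)) + 110) - 39675) = √((12*(-3*(-⅙)) + 110) - 39675) = √((12*(½) + 110) - 39675) = √((6 + 110) - 39675) = √(116 - 39675) = √(-39559) = I*√39559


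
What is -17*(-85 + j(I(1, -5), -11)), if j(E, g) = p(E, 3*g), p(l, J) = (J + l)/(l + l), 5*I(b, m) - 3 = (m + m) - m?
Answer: 2941/4 ≈ 735.25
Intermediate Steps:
I(b, m) = ⅗ + m/5 (I(b, m) = ⅗ + ((m + m) - m)/5 = ⅗ + (2*m - m)/5 = ⅗ + m/5)
p(l, J) = (J + l)/(2*l) (p(l, J) = (J + l)/((2*l)) = (J + l)*(1/(2*l)) = (J + l)/(2*l))
j(E, g) = (E + 3*g)/(2*E) (j(E, g) = (3*g + E)/(2*E) = (E + 3*g)/(2*E))
-17*(-85 + j(I(1, -5), -11)) = -17*(-85 + ((⅗ + (⅕)*(-5)) + 3*(-11))/(2*(⅗ + (⅕)*(-5)))) = -17*(-85 + ((⅗ - 1) - 33)/(2*(⅗ - 1))) = -17*(-85 + (-⅖ - 33)/(2*(-⅖))) = -17*(-85 + (½)*(-5/2)*(-167/5)) = -17*(-85 + 167/4) = -17*(-173/4) = 2941/4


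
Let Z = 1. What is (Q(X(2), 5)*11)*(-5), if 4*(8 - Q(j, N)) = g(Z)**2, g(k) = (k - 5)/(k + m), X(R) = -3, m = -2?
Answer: -220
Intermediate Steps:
g(k) = (-5 + k)/(-2 + k) (g(k) = (k - 5)/(k - 2) = (-5 + k)/(-2 + k))
Q(j, N) = 4 (Q(j, N) = 8 - (-5 + 1)**2/(-2 + 1)**2/4 = 8 - (-4/(-1))**2/4 = 8 - (-1*(-4))**2/4 = 8 - 1/4*4**2 = 8 - 1/4*16 = 8 - 4 = 4)
(Q(X(2), 5)*11)*(-5) = (4*11)*(-5) = 44*(-5) = -220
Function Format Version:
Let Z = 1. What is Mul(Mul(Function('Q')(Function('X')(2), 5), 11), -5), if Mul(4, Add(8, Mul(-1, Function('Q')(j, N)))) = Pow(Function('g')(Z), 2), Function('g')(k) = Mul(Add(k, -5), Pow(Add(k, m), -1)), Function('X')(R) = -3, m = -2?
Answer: -220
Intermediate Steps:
Function('g')(k) = Mul(Pow(Add(-2, k), -1), Add(-5, k)) (Function('g')(k) = Mul(Add(k, -5), Pow(Add(k, -2), -1)) = Mul(Add(-5, k), Pow(Add(-2, k), -1)) = Mul(Pow(Add(-2, k), -1), Add(-5, k)))
Function('Q')(j, N) = 4 (Function('Q')(j, N) = Add(8, Mul(Rational(-1, 4), Pow(Mul(Pow(Add(-2, 1), -1), Add(-5, 1)), 2))) = Add(8, Mul(Rational(-1, 4), Pow(Mul(Pow(-1, -1), -4), 2))) = Add(8, Mul(Rational(-1, 4), Pow(Mul(-1, -4), 2))) = Add(8, Mul(Rational(-1, 4), Pow(4, 2))) = Add(8, Mul(Rational(-1, 4), 16)) = Add(8, -4) = 4)
Mul(Mul(Function('Q')(Function('X')(2), 5), 11), -5) = Mul(Mul(4, 11), -5) = Mul(44, -5) = -220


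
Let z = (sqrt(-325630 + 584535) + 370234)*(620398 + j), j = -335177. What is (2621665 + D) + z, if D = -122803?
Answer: 105601010576 + 285221*sqrt(258905) ≈ 1.0575e+11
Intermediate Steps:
z = 105598511714 + 285221*sqrt(258905) (z = (sqrt(-325630 + 584535) + 370234)*(620398 - 335177) = (sqrt(258905) + 370234)*285221 = (370234 + sqrt(258905))*285221 = 105598511714 + 285221*sqrt(258905) ≈ 1.0574e+11)
(2621665 + D) + z = (2621665 - 122803) + (105598511714 + 285221*sqrt(258905)) = 2498862 + (105598511714 + 285221*sqrt(258905)) = 105601010576 + 285221*sqrt(258905)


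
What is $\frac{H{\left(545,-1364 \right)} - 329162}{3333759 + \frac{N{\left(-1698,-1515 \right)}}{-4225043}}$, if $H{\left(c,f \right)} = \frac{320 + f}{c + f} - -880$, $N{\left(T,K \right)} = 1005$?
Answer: $- \frac{63108508206239}{640880018216256} \approx -0.098472$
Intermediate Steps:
$H{\left(c,f \right)} = 880 + \frac{320 + f}{c + f}$ ($H{\left(c,f \right)} = \frac{320 + f}{c + f} + 880 = 880 + \frac{320 + f}{c + f}$)
$\frac{H{\left(545,-1364 \right)} - 329162}{3333759 + \frac{N{\left(-1698,-1515 \right)}}{-4225043}} = \frac{\frac{320 + 880 \cdot 545 + 881 \left(-1364\right)}{545 - 1364} - 329162}{3333759 + \frac{1005}{-4225043}} = \frac{\frac{320 + 479600 - 1201684}{-819} - 329162}{3333759 + 1005 \left(- \frac{1}{4225043}\right)} = \frac{\left(- \frac{1}{819}\right) \left(-721764\right) - 329162}{3333759 - \frac{1005}{4225043}} = \frac{\frac{80196}{91} - 329162}{\frac{14085275125632}{4225043}} = \left(- \frac{29873546}{91}\right) \frac{4225043}{14085275125632} = - \frac{63108508206239}{640880018216256}$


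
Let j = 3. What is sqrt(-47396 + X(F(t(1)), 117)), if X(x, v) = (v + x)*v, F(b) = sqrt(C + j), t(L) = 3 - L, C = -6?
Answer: sqrt(-33707 + 117*I*sqrt(3)) ≈ 0.5519 + 183.6*I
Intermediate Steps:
F(b) = I*sqrt(3) (F(b) = sqrt(-6 + 3) = sqrt(-3) = I*sqrt(3))
X(x, v) = v*(v + x)
sqrt(-47396 + X(F(t(1)), 117)) = sqrt(-47396 + 117*(117 + I*sqrt(3))) = sqrt(-47396 + (13689 + 117*I*sqrt(3))) = sqrt(-33707 + 117*I*sqrt(3))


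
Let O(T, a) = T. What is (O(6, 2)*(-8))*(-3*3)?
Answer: 432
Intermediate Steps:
(O(6, 2)*(-8))*(-3*3) = (6*(-8))*(-3*3) = -48*(-9) = 432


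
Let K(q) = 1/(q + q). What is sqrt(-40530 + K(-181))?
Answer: I*sqrt(5311213682)/362 ≈ 201.32*I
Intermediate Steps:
K(q) = 1/(2*q)
sqrt(-40530 + K(-181)) = sqrt(-40530 + (1/2)/(-181)) = sqrt(-40530 + (1/2)*(-1/181)) = sqrt(-40530 - 1/362) = sqrt(-14671861/362) = I*sqrt(5311213682)/362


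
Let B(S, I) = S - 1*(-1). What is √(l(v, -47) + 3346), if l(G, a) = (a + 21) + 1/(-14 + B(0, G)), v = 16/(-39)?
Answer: √561067/13 ≈ 57.619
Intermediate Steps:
B(S, I) = 1 + S (B(S, I) = S + 1 = 1 + S)
v = -16/39 (v = 16*(-1/39) = -16/39 ≈ -0.41026)
l(G, a) = 272/13 + a (l(G, a) = (a + 21) + 1/(-14 + (1 + 0)) = (21 + a) + 1/(-14 + 1) = (21 + a) + 1/(-13) = (21 + a) - 1/13 = 272/13 + a)
√(l(v, -47) + 3346) = √((272/13 - 47) + 3346) = √(-339/13 + 3346) = √(43159/13) = √561067/13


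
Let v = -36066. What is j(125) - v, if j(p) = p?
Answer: 36191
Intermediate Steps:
j(125) - v = 125 - 1*(-36066) = 125 + 36066 = 36191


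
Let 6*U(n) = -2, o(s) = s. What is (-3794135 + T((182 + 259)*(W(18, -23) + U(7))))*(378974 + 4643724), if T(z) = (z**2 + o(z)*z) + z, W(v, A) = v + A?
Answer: 36501558652058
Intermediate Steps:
W(v, A) = A + v
U(n) = -1/3 (U(n) = (1/6)*(-2) = -1/3)
T(z) = z + 2*z**2 (T(z) = (z**2 + z*z) + z = (z**2 + z**2) + z = 2*z**2 + z = z + 2*z**2)
(-3794135 + T((182 + 259)*(W(18, -23) + U(7))))*(378974 + 4643724) = (-3794135 + ((182 + 259)*((-23 + 18) - 1/3))*(1 + 2*((182 + 259)*((-23 + 18) - 1/3))))*(378974 + 4643724) = (-3794135 + (441*(-5 - 1/3))*(1 + 2*(441*(-5 - 1/3))))*5022698 = (-3794135 + (441*(-16/3))*(1 + 2*(441*(-16/3))))*5022698 = (-3794135 - 2352*(1 + 2*(-2352)))*5022698 = (-3794135 - 2352*(1 - 4704))*5022698 = (-3794135 - 2352*(-4703))*5022698 = (-3794135 + 11061456)*5022698 = 7267321*5022698 = 36501558652058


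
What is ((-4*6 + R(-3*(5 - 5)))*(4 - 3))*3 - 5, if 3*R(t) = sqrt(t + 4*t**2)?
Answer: -77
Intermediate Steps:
R(t) = sqrt(t + 4*t**2)/3
((-4*6 + R(-3*(5 - 5)))*(4 - 3))*3 - 5 = ((-4*6 + sqrt((-3*(5 - 5))*(1 + 4*(-3*(5 - 5))))/3)*(4 - 3))*3 - 5 = ((-24 + sqrt((-3*0)*(1 + 4*(-3*0)))/3)*1)*3 - 5 = ((-24 + sqrt(0*(1 + 4*0))/3)*1)*3 - 5 = ((-24 + sqrt(0*(1 + 0))/3)*1)*3 - 5 = ((-24 + sqrt(0*1)/3)*1)*3 - 5 = ((-24 + sqrt(0)/3)*1)*3 - 5 = ((-24 + (1/3)*0)*1)*3 - 5 = ((-24 + 0)*1)*3 - 5 = -24*1*3 - 5 = -24*3 - 5 = -72 - 5 = -77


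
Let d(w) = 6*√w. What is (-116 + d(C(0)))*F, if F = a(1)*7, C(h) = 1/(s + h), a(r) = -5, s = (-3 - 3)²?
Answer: 4025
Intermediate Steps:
s = 36 (s = (-6)² = 36)
C(h) = 1/(36 + h)
F = -35 (F = -5*7 = -35)
(-116 + d(C(0)))*F = (-116 + 6*√(1/(36 + 0)))*(-35) = (-116 + 6*√(1/36))*(-35) = (-116 + 6*(⅙))*(-35) = (-116 + 1)*(-35) = -115*(-35) = 4025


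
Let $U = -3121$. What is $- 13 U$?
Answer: $40573$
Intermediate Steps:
$- 13 U = \left(-13\right) \left(-3121\right) = 40573$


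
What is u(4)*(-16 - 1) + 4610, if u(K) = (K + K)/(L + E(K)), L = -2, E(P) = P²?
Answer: 32202/7 ≈ 4600.3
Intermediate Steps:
u(K) = 2*K/(-2 + K²) (u(K) = (K + K)/(-2 + K²) = (2*K)/(-2 + K²) = 2*K/(-2 + K²))
u(4)*(-16 - 1) + 4610 = (2*4/(-2 + 4²))*(-16 - 1) + 4610 = (2*4/(-2 + 16))*(-17) + 4610 = (2*4/14)*(-17) + 4610 = (2*4*(1/14))*(-17) + 4610 = (4/7)*(-17) + 4610 = -68/7 + 4610 = 32202/7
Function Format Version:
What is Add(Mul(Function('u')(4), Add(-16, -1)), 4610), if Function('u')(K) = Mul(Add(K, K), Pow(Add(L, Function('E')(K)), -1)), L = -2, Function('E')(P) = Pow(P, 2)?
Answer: Rational(32202, 7) ≈ 4600.3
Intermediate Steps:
Function('u')(K) = Mul(2, K, Pow(Add(-2, Pow(K, 2)), -1)) (Function('u')(K) = Mul(Add(K, K), Pow(Add(-2, Pow(K, 2)), -1)) = Mul(Mul(2, K), Pow(Add(-2, Pow(K, 2)), -1)) = Mul(2, K, Pow(Add(-2, Pow(K, 2)), -1)))
Add(Mul(Function('u')(4), Add(-16, -1)), 4610) = Add(Mul(Mul(2, 4, Pow(Add(-2, Pow(4, 2)), -1)), Add(-16, -1)), 4610) = Add(Mul(Mul(2, 4, Pow(Add(-2, 16), -1)), -17), 4610) = Add(Mul(Mul(2, 4, Pow(14, -1)), -17), 4610) = Add(Mul(Mul(2, 4, Rational(1, 14)), -17), 4610) = Add(Mul(Rational(4, 7), -17), 4610) = Add(Rational(-68, 7), 4610) = Rational(32202, 7)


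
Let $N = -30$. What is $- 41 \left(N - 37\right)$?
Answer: $2747$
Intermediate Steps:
$- 41 \left(N - 37\right) = - 41 \left(-30 - 37\right) = \left(-41\right) \left(-67\right) = 2747$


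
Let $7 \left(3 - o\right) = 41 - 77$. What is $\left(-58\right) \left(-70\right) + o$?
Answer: $\frac{28477}{7} \approx 4068.1$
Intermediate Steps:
$o = \frac{57}{7}$ ($o = 3 - \frac{41 - 77}{7} = 3 - - \frac{36}{7} = 3 + \frac{36}{7} = \frac{57}{7} \approx 8.1429$)
$\left(-58\right) \left(-70\right) + o = \left(-58\right) \left(-70\right) + \frac{57}{7} = 4060 + \frac{57}{7} = \frac{28477}{7}$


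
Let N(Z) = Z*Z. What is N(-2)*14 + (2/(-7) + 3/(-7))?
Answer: 387/7 ≈ 55.286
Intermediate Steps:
N(Z) = Z²
N(-2)*14 + (2/(-7) + 3/(-7)) = (-2)²*14 + (2/(-7) + 3/(-7)) = 4*14 + (2*(-⅐) + 3*(-⅐)) = 56 + (-2/7 - 3/7) = 56 - 5/7 = 387/7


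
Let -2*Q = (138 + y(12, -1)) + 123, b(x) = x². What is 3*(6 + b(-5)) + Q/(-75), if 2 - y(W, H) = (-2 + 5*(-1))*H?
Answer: 7103/75 ≈ 94.707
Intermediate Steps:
y(W, H) = 2 + 7*H (y(W, H) = 2 - (-2 + 5*(-1))*H = 2 - (-2 - 5)*H = 2 - (-7)*H = 2 + 7*H)
Q = -128 (Q = -((138 + (2 + 7*(-1))) + 123)/2 = -((138 + (2 - 7)) + 123)/2 = -((138 - 5) + 123)/2 = -(133 + 123)/2 = -½*256 = -128)
3*(6 + b(-5)) + Q/(-75) = 3*(6 + (-5)²) - 128/(-75) = 3*(6 + 25) - 128*(-1/75) = 3*31 + 128/75 = 93 + 128/75 = 7103/75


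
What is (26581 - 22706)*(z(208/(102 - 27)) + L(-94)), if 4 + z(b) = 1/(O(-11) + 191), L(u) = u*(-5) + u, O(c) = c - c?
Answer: 275330375/191 ≈ 1.4415e+6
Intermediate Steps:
O(c) = 0
L(u) = -4*u (L(u) = -5*u + u = -4*u)
z(b) = -763/191 (z(b) = -4 + 1/(0 + 191) = -4 + 1/191 = -763/191)
(26581 - 22706)*(z(208/(102 - 27)) + L(-94)) = (26581 - 22706)*(-763/191 - 4*(-94)) = 3875*(-763/191 + 376) = 3875*(71053/191) = 275330375/191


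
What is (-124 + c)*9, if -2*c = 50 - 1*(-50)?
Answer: -1566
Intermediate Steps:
c = -50 (c = -(50 - 1*(-50))/2 = -(50 + 50)/2 = -½*100 = -50)
(-124 + c)*9 = (-124 - 50)*9 = -174*9 = -1566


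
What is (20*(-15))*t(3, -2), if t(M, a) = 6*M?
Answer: -5400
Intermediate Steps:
(20*(-15))*t(3, -2) = (20*(-15))*(6*3) = -300*18 = -5400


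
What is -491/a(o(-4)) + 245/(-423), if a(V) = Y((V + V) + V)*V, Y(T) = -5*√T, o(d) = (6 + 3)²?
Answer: -245/423 + 491*√3/10935 ≈ -0.50142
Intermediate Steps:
o(d) = 81 (o(d) = 9² = 81)
a(V) = -5*√3*V^(3/2) (a(V) = (-5*√((V + V) + V))*V = (-5*√(2*V + V))*V = (-5*√3*√V)*V = -5*√3*V^(3/2))
-491/a(o(-4)) + 245/(-423) = -491*(-√3/10935) + 245/(-423) = -491*(-√3/10935) + 245*(-1/423) = -491*(-√3/10935) - 245/423 = -(-491)*√3/10935 - 245/423 = 491*√3/10935 - 245/423 = -245/423 + 491*√3/10935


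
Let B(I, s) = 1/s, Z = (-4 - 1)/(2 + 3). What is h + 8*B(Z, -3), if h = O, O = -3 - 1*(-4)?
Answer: -5/3 ≈ -1.6667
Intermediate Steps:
O = 1 (O = -3 + 4 = 1)
h = 1
Z = -1 (Z = -5/5 = -5*⅕ = -1)
h + 8*B(Z, -3) = 1 + 8/(-3) = 1 + 8*(-⅓) = 1 - 8/3 = -5/3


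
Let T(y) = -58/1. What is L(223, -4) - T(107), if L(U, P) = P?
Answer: 54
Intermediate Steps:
T(y) = -58 (T(y) = -58*1 = -58)
L(223, -4) - T(107) = -4 - 1*(-58) = -4 + 58 = 54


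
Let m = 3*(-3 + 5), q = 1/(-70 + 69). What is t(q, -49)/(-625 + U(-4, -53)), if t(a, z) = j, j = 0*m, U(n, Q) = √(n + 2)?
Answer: 0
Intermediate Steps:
U(n, Q) = √(2 + n)
q = -1 (q = 1/(-1) = -1)
m = 6 (m = 3*2 = 6)
j = 0 (j = 0*6 = 0)
t(a, z) = 0
t(q, -49)/(-625 + U(-4, -53)) = 0/(-625 + √(2 - 4)) = 0/(-625 + √(-2)) = 0/(-625 + I*√2) = 0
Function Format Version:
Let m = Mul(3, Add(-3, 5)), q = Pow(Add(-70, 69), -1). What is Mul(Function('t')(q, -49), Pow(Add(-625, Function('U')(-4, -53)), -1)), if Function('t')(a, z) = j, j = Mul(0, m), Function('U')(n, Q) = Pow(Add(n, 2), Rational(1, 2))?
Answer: 0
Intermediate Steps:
Function('U')(n, Q) = Pow(Add(2, n), Rational(1, 2))
q = -1 (q = Pow(-1, -1) = -1)
m = 6 (m = Mul(3, 2) = 6)
j = 0 (j = Mul(0, 6) = 0)
Function('t')(a, z) = 0
Mul(Function('t')(q, -49), Pow(Add(-625, Function('U')(-4, -53)), -1)) = Mul(0, Pow(Add(-625, Pow(Add(2, -4), Rational(1, 2))), -1)) = Mul(0, Pow(Add(-625, Pow(-2, Rational(1, 2))), -1)) = Mul(0, Pow(Add(-625, Mul(I, Pow(2, Rational(1, 2)))), -1)) = 0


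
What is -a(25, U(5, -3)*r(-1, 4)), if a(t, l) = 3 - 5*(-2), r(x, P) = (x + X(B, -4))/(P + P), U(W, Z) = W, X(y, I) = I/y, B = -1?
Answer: -13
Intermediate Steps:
r(x, P) = (4 + x)/(2*P) (r(x, P) = (x - 4/(-1))/(P + P) = (x - 4*(-1))/((2*P)) = (x + 4)*(1/(2*P)) = (4 + x)*(1/(2*P)) = (4 + x)/(2*P))
a(t, l) = 13 (a(t, l) = 3 + 10 = 13)
-a(25, U(5, -3)*r(-1, 4)) = -1*13 = -13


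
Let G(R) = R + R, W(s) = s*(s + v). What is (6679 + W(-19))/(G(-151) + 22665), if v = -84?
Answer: 8636/22363 ≈ 0.38617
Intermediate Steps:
W(s) = s*(-84 + s) (W(s) = s*(s - 84) = s*(-84 + s))
G(R) = 2*R
(6679 + W(-19))/(G(-151) + 22665) = (6679 - 19*(-84 - 19))/(2*(-151) + 22665) = (6679 - 19*(-103))/(-302 + 22665) = (6679 + 1957)/22363 = 8636*(1/22363) = 8636/22363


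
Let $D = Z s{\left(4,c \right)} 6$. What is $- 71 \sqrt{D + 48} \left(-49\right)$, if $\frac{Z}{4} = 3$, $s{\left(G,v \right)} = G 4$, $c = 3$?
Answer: $69580 \sqrt{3} \approx 1.2052 \cdot 10^{5}$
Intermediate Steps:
$s{\left(G,v \right)} = 4 G$
$Z = 12$ ($Z = 4 \cdot 3 = 12$)
$D = 1152$ ($D = 12 \cdot 4 \cdot 4 \cdot 6 = 12 \cdot 16 \cdot 6 = 192 \cdot 6 = 1152$)
$- 71 \sqrt{D + 48} \left(-49\right) = - 71 \sqrt{1152 + 48} \left(-49\right) = - 71 \sqrt{1200} \left(-49\right) = - 71 \cdot 20 \sqrt{3} \left(-49\right) = - 1420 \sqrt{3} \left(-49\right) = 69580 \sqrt{3}$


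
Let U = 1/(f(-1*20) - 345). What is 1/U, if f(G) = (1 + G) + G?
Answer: -384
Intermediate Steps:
f(G) = 1 + 2*G
U = -1/384 (U = 1/((1 + 2*(-1*20)) - 345) = 1/((1 + 2*(-20)) - 345) = 1/((1 - 40) - 345) = 1/(-39 - 345) = 1/(-384) = -1/384 ≈ -0.0026042)
1/U = 1/(-1/384) = -384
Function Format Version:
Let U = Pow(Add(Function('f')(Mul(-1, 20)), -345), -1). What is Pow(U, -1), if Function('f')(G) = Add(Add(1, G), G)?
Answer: -384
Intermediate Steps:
Function('f')(G) = Add(1, Mul(2, G))
U = Rational(-1, 384) (U = Pow(Add(Add(1, Mul(2, Mul(-1, 20))), -345), -1) = Pow(Add(Add(1, Mul(2, -20)), -345), -1) = Pow(Add(Add(1, -40), -345), -1) = Pow(Add(-39, -345), -1) = Pow(-384, -1) = Rational(-1, 384) ≈ -0.0026042)
Pow(U, -1) = Pow(Rational(-1, 384), -1) = -384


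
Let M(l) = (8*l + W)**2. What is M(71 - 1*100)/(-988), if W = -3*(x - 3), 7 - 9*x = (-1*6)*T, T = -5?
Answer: -5491/117 ≈ -46.932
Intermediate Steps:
x = -23/9 (x = 7/9 - (-1*6)*(-5)/9 = 7/9 - (-2)*(-5)/3 = 7/9 - 1/9*30 = 7/9 - 10/3 = -23/9 ≈ -2.5556)
W = 50/3 (W = -3*(-23/9 - 3) = -3*(-50/9) = 50/3 ≈ 16.667)
M(l) = (50/3 + 8*l)**2 (M(l) = (8*l + 50/3)**2 = (50/3 + 8*l)**2)
M(71 - 1*100)/(-988) = (4*(25 + 12*(71 - 1*100))**2/9)/(-988) = (4*(25 + 12*(71 - 100))**2/9)*(-1/988) = (4*(25 + 12*(-29))**2/9)*(-1/988) = (4*(25 - 348)**2/9)*(-1/988) = ((4/9)*(-323)**2)*(-1/988) = ((4/9)*104329)*(-1/988) = (417316/9)*(-1/988) = -5491/117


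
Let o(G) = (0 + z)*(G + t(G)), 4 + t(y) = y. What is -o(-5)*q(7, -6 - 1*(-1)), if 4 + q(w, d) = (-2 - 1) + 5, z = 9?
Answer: -252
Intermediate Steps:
t(y) = -4 + y
o(G) = -36 + 18*G (o(G) = (0 + 9)*(G + (-4 + G)) = 9*(-4 + 2*G) = -36 + 18*G)
q(w, d) = -2 (q(w, d) = -4 + ((-2 - 1) + 5) = -4 + (-3 + 5) = -4 + 2 = -2)
-o(-5)*q(7, -6 - 1*(-1)) = -(-36 + 18*(-5))*(-2) = -(-36 - 90)*(-2) = -(-126)*(-2) = -1*252 = -252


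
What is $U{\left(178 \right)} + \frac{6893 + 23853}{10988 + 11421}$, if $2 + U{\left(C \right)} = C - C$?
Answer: $- \frac{14072}{22409} \approx -0.62796$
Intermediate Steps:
$U{\left(C \right)} = -2$ ($U{\left(C \right)} = -2 + \left(C - C\right) = -2 + 0 = -2$)
$U{\left(178 \right)} + \frac{6893 + 23853}{10988 + 11421} = -2 + \frac{6893 + 23853}{10988 + 11421} = -2 + \frac{30746}{22409} = - \frac{14072}{22409}$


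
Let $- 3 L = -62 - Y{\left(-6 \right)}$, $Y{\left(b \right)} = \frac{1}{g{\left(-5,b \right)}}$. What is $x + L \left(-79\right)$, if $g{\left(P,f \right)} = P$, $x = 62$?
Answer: $- \frac{7827}{5} \approx -1565.4$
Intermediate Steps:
$Y{\left(b \right)} = - \frac{1}{5}$ ($Y{\left(b \right)} = \frac{1}{-5} = - \frac{1}{5}$)
$L = \frac{103}{5}$ ($L = - \frac{-62 - - \frac{1}{5}}{3} = - \frac{-62 + \frac{1}{5}}{3} = \left(- \frac{1}{3}\right) \left(- \frac{309}{5}\right) = \frac{103}{5} \approx 20.6$)
$x + L \left(-79\right) = 62 + \frac{103}{5} \left(-79\right) = 62 - \frac{8137}{5} = - \frac{7827}{5}$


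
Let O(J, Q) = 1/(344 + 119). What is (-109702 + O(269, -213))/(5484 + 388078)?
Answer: -50792025/182219206 ≈ -0.27874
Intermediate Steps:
O(J, Q) = 1/463
(-109702 + O(269, -213))/(5484 + 388078) = (-109702 + 1/463)/(5484 + 388078) = -50792025/463/393562 = -50792025/463*1/393562 = -50792025/182219206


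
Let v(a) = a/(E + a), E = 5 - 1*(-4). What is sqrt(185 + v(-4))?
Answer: sqrt(4605)/5 ≈ 13.572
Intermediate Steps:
E = 9 (E = 5 + 4 = 9)
v(a) = a/(9 + a)
sqrt(185 + v(-4)) = sqrt(185 - 4/(9 - 4)) = sqrt(185 - 4/5) = sqrt(921/5) = sqrt(4605)/5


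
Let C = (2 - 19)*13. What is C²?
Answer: 48841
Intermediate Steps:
C = -221 (C = -17*13 = -221)
C² = (-221)² = 48841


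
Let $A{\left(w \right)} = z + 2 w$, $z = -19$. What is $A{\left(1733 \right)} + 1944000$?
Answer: $1947447$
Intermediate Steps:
$A{\left(w \right)} = -19 + 2 w$
$A{\left(1733 \right)} + 1944000 = \left(-19 + 2 \cdot 1733\right) + 1944000 = \left(-19 + 3466\right) + 1944000 = 3447 + 1944000 = 1947447$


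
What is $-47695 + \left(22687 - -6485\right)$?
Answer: $-18523$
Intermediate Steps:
$-47695 + \left(22687 - -6485\right) = -47695 + \left(22687 + 6485\right) = -47695 + 29172 = -18523$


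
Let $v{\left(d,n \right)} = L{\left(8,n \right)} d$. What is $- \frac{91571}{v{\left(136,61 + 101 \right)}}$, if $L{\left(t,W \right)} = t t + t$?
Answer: $- \frac{91571}{9792} \approx -9.3516$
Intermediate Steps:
$L{\left(t,W \right)} = t + t^{2}$ ($L{\left(t,W \right)} = t^{2} + t = t + t^{2}$)
$v{\left(d,n \right)} = 72 d$ ($v{\left(d,n \right)} = 8 \left(1 + 8\right) d = 8 \cdot 9 d = 72 d$)
$- \frac{91571}{v{\left(136,61 + 101 \right)}} = - \frac{91571}{72 \cdot 136} = - \frac{91571}{9792}$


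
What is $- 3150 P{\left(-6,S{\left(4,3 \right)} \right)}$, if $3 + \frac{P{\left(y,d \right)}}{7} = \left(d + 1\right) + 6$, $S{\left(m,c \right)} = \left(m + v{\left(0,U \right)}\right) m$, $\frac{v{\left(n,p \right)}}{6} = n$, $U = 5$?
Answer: $-441000$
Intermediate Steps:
$v{\left(n,p \right)} = 6 n$
$S{\left(m,c \right)} = m^{2}$ ($S{\left(m,c \right)} = \left(m + 6 \cdot 0\right) m = \left(m + 0\right) m = m m = m^{2}$)
$P{\left(y,d \right)} = 28 + 7 d$ ($P{\left(y,d \right)} = -21 + 7 \left(\left(d + 1\right) + 6\right) = -21 + 7 \left(\left(1 + d\right) + 6\right) = -21 + 7 \left(7 + d\right) = -21 + \left(49 + 7 d\right) = 28 + 7 d$)
$- 3150 P{\left(-6,S{\left(4,3 \right)} \right)} = - 3150 \left(28 + 7 \cdot 4^{2}\right) = - 3150 \left(28 + 7 \cdot 16\right) = - 3150 \left(28 + 112\right) = \left(-3150\right) 140 = -441000$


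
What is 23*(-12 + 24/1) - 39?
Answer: 237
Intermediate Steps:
23*(-12 + 24/1) - 39 = 23*(-12 + 24*1) - 39 = 23*(-12 + 24) - 39 = 23*12 - 39 = 276 - 39 = 237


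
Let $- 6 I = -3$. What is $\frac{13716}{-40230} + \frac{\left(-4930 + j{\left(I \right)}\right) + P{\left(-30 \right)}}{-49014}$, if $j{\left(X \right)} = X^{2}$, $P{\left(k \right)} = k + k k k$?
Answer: $\frac{15147277}{48687240} \approx 0.31111$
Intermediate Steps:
$I = \frac{1}{2}$ ($I = \left(- \frac{1}{6}\right) \left(-3\right) = \frac{1}{2} \approx 0.5$)
$P{\left(k \right)} = k + k^{3}$ ($P{\left(k \right)} = k + k^{2} k = k + k^{3}$)
$\frac{13716}{-40230} + \frac{\left(-4930 + j{\left(I \right)}\right) + P{\left(-30 \right)}}{-49014} = \frac{13716}{-40230} + \frac{\left(-4930 + \left(\frac{1}{2}\right)^{2}\right) + \left(-30 + \left(-30\right)^{3}\right)}{-49014} = 13716 \left(- \frac{1}{40230}\right) + \left(\left(-4930 + \frac{1}{4}\right) - 27030\right) \left(- \frac{1}{49014}\right) = - \frac{254}{745} + \left(- \frac{19719}{4} - 27030\right) \left(- \frac{1}{49014}\right) = - \frac{254}{745} - - \frac{42613}{65352} = - \frac{254}{745} + \frac{42613}{65352} = \frac{15147277}{48687240}$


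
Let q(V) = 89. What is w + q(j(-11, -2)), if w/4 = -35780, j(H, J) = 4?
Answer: -143031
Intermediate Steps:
w = -143120 (w = 4*(-35780) = -143120)
w + q(j(-11, -2)) = -143120 + 89 = -143031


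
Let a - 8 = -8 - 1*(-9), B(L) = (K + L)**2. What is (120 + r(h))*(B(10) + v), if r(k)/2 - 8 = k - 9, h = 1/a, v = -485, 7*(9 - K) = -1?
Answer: -882968/63 ≈ -14015.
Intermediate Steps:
K = 64/7 (K = 9 - 1/7*(-1) = 9 + 1/7 = 64/7 ≈ 9.1429)
B(L) = (64/7 + L)**2
a = 9 (a = 8 + (-8 - 1*(-9)) = 8 + (-8 + 9) = 8 + 1 = 9)
h = 1/9 ≈ 0.11111
r(k) = -2 + 2*k (r(k) = 16 + 2*(k - 9) = 16 + 2*(-9 + k) = 16 + (-18 + 2*k) = -2 + 2*k)
(120 + r(h))*(B(10) + v) = (120 + (-2 + 2*(1/9)))*((64 + 7*10)**2/49 - 485) = (120 + (-2 + 2/9))*((64 + 70)**2/49 - 485) = (120 - 16/9)*((1/49)*134**2 - 485) = 1064*((1/49)*17956 - 485)/9 = 1064*(17956/49 - 485)/9 = (1064/9)*(-5809/49) = -882968/63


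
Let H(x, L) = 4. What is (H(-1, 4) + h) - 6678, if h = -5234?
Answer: -11908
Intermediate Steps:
(H(-1, 4) + h) - 6678 = (4 - 5234) - 6678 = -5230 - 6678 = -11908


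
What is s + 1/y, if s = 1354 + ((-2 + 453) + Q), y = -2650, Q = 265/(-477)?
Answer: 43035991/23850 ≈ 1804.4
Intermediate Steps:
Q = -5/9 (Q = 265*(-1/477) = -5/9 ≈ -0.55556)
s = 16240/9 (s = 1354 + ((-2 + 453) - 5/9) = 1354 + (451 - 5/9) = 1354 + 4054/9 = 16240/9 ≈ 1804.4)
s + 1/y = 16240/9 + 1/(-2650) = 16240/9 - 1/2650 = 43035991/23850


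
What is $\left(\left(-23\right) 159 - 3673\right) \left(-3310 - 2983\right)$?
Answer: $46127690$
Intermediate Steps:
$\left(\left(-23\right) 159 - 3673\right) \left(-3310 - 2983\right) = \left(-3657 - 3673\right) \left(-6293\right) = \left(-7330\right) \left(-6293\right) = 46127690$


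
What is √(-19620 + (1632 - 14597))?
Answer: 7*I*√665 ≈ 180.51*I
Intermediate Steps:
√(-19620 + (1632 - 14597)) = √(-19620 - 12965) = √(-32585) = 7*I*√665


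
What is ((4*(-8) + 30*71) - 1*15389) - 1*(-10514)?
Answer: -2777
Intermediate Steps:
((4*(-8) + 30*71) - 1*15389) - 1*(-10514) = ((-32 + 2130) - 15389) + 10514 = (2098 - 15389) + 10514 = -13291 + 10514 = -2777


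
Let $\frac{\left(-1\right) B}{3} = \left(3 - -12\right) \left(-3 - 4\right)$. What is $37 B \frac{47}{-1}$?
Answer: $-547785$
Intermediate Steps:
$B = 315$ ($B = - 3 \left(3 - -12\right) \left(-3 - 4\right) = - 3 \left(3 + 12\right) \left(-7\right) = - 3 \cdot 15 \left(-7\right) = \left(-3\right) \left(-105\right) = 315$)
$37 B \frac{47}{-1} = 37 \cdot 315 \frac{47}{-1} = 11655 \cdot 47 \left(-1\right) = 11655 \left(-47\right) = -547785$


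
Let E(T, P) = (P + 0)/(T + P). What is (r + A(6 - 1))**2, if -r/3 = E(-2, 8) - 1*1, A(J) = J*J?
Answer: 576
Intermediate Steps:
E(T, P) = P/(P + T)
A(J) = J**2
r = -1 (r = -3*(8/(8 - 2) - 1*1) = -3*(8/6 - 1) = -3*(8*(1/6) - 1) = -3*(4/3 - 1) = -3*1/3 = -1)
(r + A(6 - 1))**2 = (-1 + (6 - 1)**2)**2 = (-1 + 5**2)**2 = (-1 + 25)**2 = 24**2 = 576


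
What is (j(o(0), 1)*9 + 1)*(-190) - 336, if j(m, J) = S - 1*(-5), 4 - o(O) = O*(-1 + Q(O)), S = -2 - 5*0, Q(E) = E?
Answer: -5656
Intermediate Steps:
S = -2 (S = -2 + 0 = -2)
o(O) = 4 - O*(-1 + O)
j(m, J) = 3 (j(m, J) = -2 - 1*(-5) = -2 + 5 = 3)
(j(o(0), 1)*9 + 1)*(-190) - 336 = (3*9 + 1)*(-190) - 336 = (27 + 1)*(-190) - 336 = 28*(-190) - 336 = -5320 - 336 = -5656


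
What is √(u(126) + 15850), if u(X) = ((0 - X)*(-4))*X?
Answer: √79354 ≈ 281.70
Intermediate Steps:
u(X) = 4*X² (u(X) = (-X*(-4))*X = (4*X)*X = 4*X²)
√(u(126) + 15850) = √(4*126² + 15850) = √(4*15876 + 15850) = √(63504 + 15850) = √79354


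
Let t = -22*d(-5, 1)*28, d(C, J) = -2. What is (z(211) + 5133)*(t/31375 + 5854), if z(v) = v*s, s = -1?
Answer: 904026112404/31375 ≈ 2.8814e+7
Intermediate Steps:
z(v) = -v (z(v) = v*(-1) = -v)
t = 1232 (t = -22*(-2)*28 = 44*28 = 1232)
(z(211) + 5133)*(t/31375 + 5854) = (-1*211 + 5133)*(1232/31375 + 5854) = (-211 + 5133)*(1232*(1/31375) + 5854) = 4922*(1232/31375 + 5854) = 4922*(183670482/31375) = 904026112404/31375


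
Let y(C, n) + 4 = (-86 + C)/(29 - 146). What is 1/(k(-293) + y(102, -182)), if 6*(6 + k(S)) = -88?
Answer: -117/2902 ≈ -0.040317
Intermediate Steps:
k(S) = -62/3 (k(S) = -6 + (⅙)*(-88) = -6 - 44/3 = -62/3)
y(C, n) = -382/117 - C/117 (y(C, n) = -4 + (-86 + C)/(29 - 146) = -4 + (-86 + C)/(-117) = -4 + (-86 + C)*(-1/117) = -4 + (86/117 - C/117) = -382/117 - C/117)
1/(k(-293) + y(102, -182)) = 1/(-62/3 + (-382/117 - 1/117*102)) = 1/(-62/3 + (-382/117 - 34/39)) = 1/(-62/3 - 484/117) = 1/(-2902/117) = -117/2902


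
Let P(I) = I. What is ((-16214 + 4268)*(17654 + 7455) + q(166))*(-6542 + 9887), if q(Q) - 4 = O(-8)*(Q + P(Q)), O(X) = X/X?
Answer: -1003338697410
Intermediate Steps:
O(X) = 1
q(Q) = 4 + 2*Q (q(Q) = 4 + 1*(Q + Q) = 4 + 1*(2*Q) = 4 + 2*Q)
((-16214 + 4268)*(17654 + 7455) + q(166))*(-6542 + 9887) = ((-16214 + 4268)*(17654 + 7455) + (4 + 2*166))*(-6542 + 9887) = (-11946*25109 + (4 + 332))*3345 = (-299952114 + 336)*3345 = -299951778*3345 = -1003338697410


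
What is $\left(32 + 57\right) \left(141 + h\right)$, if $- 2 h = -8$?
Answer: $12905$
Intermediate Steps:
$h = 4$ ($h = \left(- \frac{1}{2}\right) \left(-8\right) = 4$)
$\left(32 + 57\right) \left(141 + h\right) = \left(32 + 57\right) \left(141 + 4\right) = 89 \cdot 145 = 12905$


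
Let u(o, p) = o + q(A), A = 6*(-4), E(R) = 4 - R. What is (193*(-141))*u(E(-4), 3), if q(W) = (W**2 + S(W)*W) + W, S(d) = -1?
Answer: -15892392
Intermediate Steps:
A = -24
q(W) = W**2 (q(W) = (W**2 - W) + W = W**2)
u(o, p) = 576 + o (u(o, p) = o + (-24)**2 = o + 576 = 576 + o)
(193*(-141))*u(E(-4), 3) = (193*(-141))*(576 + (4 - 1*(-4))) = -27213*(576 + (4 + 4)) = -27213*(576 + 8) = -27213*584 = -15892392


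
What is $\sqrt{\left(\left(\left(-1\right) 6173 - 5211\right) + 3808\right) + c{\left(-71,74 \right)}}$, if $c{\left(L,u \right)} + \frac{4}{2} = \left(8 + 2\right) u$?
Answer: $i \sqrt{6838} \approx 82.692 i$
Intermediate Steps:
$c{\left(L,u \right)} = -2 + 10 u$ ($c{\left(L,u \right)} = -2 + \left(8 + 2\right) u = -2 + 10 u$)
$\sqrt{\left(\left(\left(-1\right) 6173 - 5211\right) + 3808\right) + c{\left(-71,74 \right)}} = \sqrt{\left(\left(\left(-1\right) 6173 - 5211\right) + 3808\right) + \left(-2 + 10 \cdot 74\right)} = \sqrt{\left(\left(-6173 - 5211\right) + 3808\right) + \left(-2 + 740\right)} = \sqrt{\left(-11384 + 3808\right) + 738} = \sqrt{-7576 + 738} = \sqrt{-6838} = i \sqrt{6838}$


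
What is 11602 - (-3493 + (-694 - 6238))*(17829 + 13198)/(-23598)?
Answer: -37889/18 ≈ -2104.9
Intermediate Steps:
11602 - (-3493 + (-694 - 6238))*(17829 + 13198)/(-23598) = 11602 - (-3493 - 6932)*31027*(-1)/23598 = 11602 - (-10425*31027)*(-1)/23598 = 11602 - (-323456475)*(-1)/23598 = 11602 - 1*246725/18 = 11602 - 246725/18 = -37889/18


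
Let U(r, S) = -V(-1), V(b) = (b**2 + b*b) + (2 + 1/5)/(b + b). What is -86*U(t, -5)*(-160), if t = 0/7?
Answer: -12384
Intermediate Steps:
t = 0 (t = 0*(1/7) = 0)
V(b) = 2*b**2 + 11/(10*b) (V(b) = (b**2 + b**2) + (2 + 1*(1/5))/((2*b)) = 2*b**2 + (2 + 1/5)*(1/(2*b)) = 2*b**2 + 11*(1/(2*b))/5 = 2*b**2 + 11/(10*b))
U(r, S) = -9/10 (U(r, S) = -(11 + 20*(-1)**3)/(10*(-1)) = -(-1)*(11 + 20*(-1))/10 = -(-1)*(11 - 20)/10 = -(-1)*(-9)/10 = -1*9/10 = -9/10)
-86*U(t, -5)*(-160) = -86*(-9/10)*(-160) = (387/5)*(-160) = -12384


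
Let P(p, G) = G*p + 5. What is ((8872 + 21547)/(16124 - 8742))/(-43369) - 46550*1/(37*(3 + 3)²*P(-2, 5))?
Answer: 372569448859/53304968007 ≈ 6.9894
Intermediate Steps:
P(p, G) = 5 + G*p
((8872 + 21547)/(16124 - 8742))/(-43369) - 46550*1/(37*(3 + 3)²*P(-2, 5)) = ((8872 + 21547)/(16124 - 8742))/(-43369) - 46550*1/(37*(3 + 3)²*(5 + 5*(-2))) = (30419/7382)*(-1/43369) - 46550*1/(1332*(5 - 10)) = (30419*(1/7382))*(-1/43369) - 46550/((37*(-5))*36) = (30419/7382)*(-1/43369) - 46550/((-185*36)) = -30419/320149958 - 46550/(-6660) = -30419/320149958 - 46550*(-1/6660) = -30419/320149958 + 4655/666 = 372569448859/53304968007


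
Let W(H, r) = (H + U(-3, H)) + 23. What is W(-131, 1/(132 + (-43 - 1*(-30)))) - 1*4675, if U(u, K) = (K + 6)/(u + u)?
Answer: -28573/6 ≈ -4762.2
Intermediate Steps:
U(u, K) = (6 + K)/(2*u) (U(u, K) = (6 + K)/((2*u)) = (6 + K)*(1/(2*u)) = (6 + K)/(2*u))
W(H, r) = 22 + 5*H/6 (W(H, r) = (H + (1/2)*(6 + H)/(-3)) + 23 = (H + (1/2)*(-1/3)*(6 + H)) + 23 = (H + (-1 - H/6)) + 23 = (-1 + 5*H/6) + 23 = 22 + 5*H/6)
W(-131, 1/(132 + (-43 - 1*(-30)))) - 1*4675 = (22 + (5/6)*(-131)) - 1*4675 = (22 - 655/6) - 4675 = -523/6 - 4675 = -28573/6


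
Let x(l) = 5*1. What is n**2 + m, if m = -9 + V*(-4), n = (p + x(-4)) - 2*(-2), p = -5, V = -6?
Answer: 31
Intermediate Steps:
x(l) = 5
n = 4 (n = (-5 + 5) - 2*(-2) = 0 + 4 = 4)
m = 15 (m = -9 - 6*(-4) = -9 + 24 = 15)
n**2 + m = 4**2 + 15 = 16 + 15 = 31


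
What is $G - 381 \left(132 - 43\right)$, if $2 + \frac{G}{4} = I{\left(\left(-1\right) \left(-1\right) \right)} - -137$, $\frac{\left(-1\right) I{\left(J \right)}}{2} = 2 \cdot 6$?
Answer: $-33465$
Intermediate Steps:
$I{\left(J \right)} = -24$ ($I{\left(J \right)} = - 2 \cdot 2 \cdot 6 = \left(-2\right) 12 = -24$)
$G = 444$ ($G = -8 + 4 \left(-24 - -137\right) = -8 + 4 \left(-24 + 137\right) = -8 + 4 \cdot 113 = -8 + 452 = 444$)
$G - 381 \left(132 - 43\right) = 444 - 381 \left(132 - 43\right) = 444 - 33909 = -33465$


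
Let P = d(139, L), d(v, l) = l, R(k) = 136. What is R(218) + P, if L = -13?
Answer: 123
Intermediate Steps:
P = -13
R(218) + P = 136 - 13 = 123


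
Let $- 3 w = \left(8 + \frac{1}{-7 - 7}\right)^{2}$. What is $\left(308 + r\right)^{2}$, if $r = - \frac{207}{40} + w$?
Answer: $\frac{305219786089}{3841600} \approx 79451.0$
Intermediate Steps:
$w = - \frac{4107}{196}$ ($w = - \frac{\left(8 + \frac{1}{-7 - 7}\right)^{2}}{3} = - \frac{\left(8 + \frac{1}{-14}\right)^{2}}{3} = - \frac{\left(8 - \frac{1}{14}\right)^{2}}{3} = - \frac{\left(\frac{111}{14}\right)^{2}}{3} = \left(- \frac{1}{3}\right) \frac{12321}{196} = - \frac{4107}{196} \approx -20.954$)
$r = - \frac{51213}{1960}$ ($r = - \frac{207}{40} - \frac{4107}{196} = - \frac{51213}{1960} \approx -26.129$)
$\left(308 + r\right)^{2} = \left(308 - \frac{51213}{1960}\right)^{2} = \left(\frac{552467}{1960}\right)^{2} = \frac{305219786089}{3841600}$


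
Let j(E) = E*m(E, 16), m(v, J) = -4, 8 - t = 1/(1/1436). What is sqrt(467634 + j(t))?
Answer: 3*sqrt(52594) ≈ 688.00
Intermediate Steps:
t = -1428 (t = 8 - 1/(1/1436) = 8 - 1/1/1436 = 8 - 1*1436 = 8 - 1436 = -1428)
j(E) = -4*E (j(E) = E*(-4) = -4*E)
sqrt(467634 + j(t)) = sqrt(467634 - 4*(-1428)) = sqrt(467634 + 5712) = sqrt(473346) = 3*sqrt(52594)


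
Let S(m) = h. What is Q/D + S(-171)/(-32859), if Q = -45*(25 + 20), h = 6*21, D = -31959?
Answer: 771761/12964701 ≈ 0.059528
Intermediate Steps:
h = 126
Q = -2025 (Q = -45*45 = -2025)
S(m) = 126
Q/D + S(-171)/(-32859) = -2025/(-31959) + 126/(-32859) = -2025*(-1/31959) + 126*(-1/32859) = 225/3551 - 14/3651 = 771761/12964701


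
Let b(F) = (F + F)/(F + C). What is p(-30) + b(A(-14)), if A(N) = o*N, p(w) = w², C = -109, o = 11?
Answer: 237008/263 ≈ 901.17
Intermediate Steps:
A(N) = 11*N
b(F) = 2*F/(-109 + F) (b(F) = (F + F)/(F - 109) = (2*F)/(-109 + F) = 2*F/(-109 + F))
p(-30) + b(A(-14)) = (-30)² + 2*(11*(-14))/(-109 + 11*(-14)) = 900 + 2*(-154)/(-109 - 154) = 900 + 2*(-154)/(-263) = 900 + 2*(-154)*(-1/263) = 900 + 308/263 = 237008/263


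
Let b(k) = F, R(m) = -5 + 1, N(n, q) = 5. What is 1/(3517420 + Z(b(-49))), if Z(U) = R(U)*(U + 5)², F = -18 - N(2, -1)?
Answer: 1/3516124 ≈ 2.8440e-7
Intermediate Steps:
F = -23 (F = -18 - 1*5 = -18 - 5 = -23)
R(m) = -4
b(k) = -23
Z(U) = -4*(5 + U)² (Z(U) = -4*(U + 5)² = -4*(5 + U)²)
1/(3517420 + Z(b(-49))) = 1/(3517420 - 4*(5 - 23)²) = 1/(3517420 - 4*(-18)²) = 1/(3517420 - 4*324) = 1/(3517420 - 1296) = 1/3516124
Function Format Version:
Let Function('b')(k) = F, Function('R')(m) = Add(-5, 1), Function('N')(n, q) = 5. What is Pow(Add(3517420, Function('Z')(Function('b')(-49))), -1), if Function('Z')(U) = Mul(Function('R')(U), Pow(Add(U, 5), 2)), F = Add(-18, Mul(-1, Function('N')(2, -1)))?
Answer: Rational(1, 3516124) ≈ 2.8440e-7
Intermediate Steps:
F = -23 (F = Add(-18, Mul(-1, 5)) = Add(-18, -5) = -23)
Function('R')(m) = -4
Function('b')(k) = -23
Function('Z')(U) = Mul(-4, Pow(Add(5, U), 2)) (Function('Z')(U) = Mul(-4, Pow(Add(U, 5), 2)) = Mul(-4, Pow(Add(5, U), 2)))
Pow(Add(3517420, Function('Z')(Function('b')(-49))), -1) = Pow(Add(3517420, Mul(-4, Pow(Add(5, -23), 2))), -1) = Pow(Add(3517420, Mul(-4, Pow(-18, 2))), -1) = Pow(Add(3517420, Mul(-4, 324)), -1) = Pow(Add(3517420, -1296), -1) = Pow(3516124, -1) = Rational(1, 3516124)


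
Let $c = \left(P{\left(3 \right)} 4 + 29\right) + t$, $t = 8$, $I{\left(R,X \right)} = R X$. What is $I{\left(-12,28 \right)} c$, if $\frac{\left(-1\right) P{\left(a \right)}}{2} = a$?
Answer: $-4368$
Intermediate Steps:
$P{\left(a \right)} = - 2 a$
$c = 13$ ($c = \left(\left(-2\right) 3 \cdot 4 + 29\right) + 8 = \left(\left(-6\right) 4 + 29\right) + 8 = \left(-24 + 29\right) + 8 = 5 + 8 = 13$)
$I{\left(-12,28 \right)} c = \left(-12\right) 28 \cdot 13 = \left(-336\right) 13 = -4368$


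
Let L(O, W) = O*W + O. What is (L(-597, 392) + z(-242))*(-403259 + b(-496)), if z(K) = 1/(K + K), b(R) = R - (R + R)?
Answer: 45736382789095/484 ≈ 9.4497e+10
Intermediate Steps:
b(R) = -R (b(R) = R - 2*R = -R)
L(O, W) = O + O*W
z(K) = 1/(2*K)
(L(-597, 392) + z(-242))*(-403259 + b(-496)) = (-597*(1 + 392) + (1/2)/(-242))*(-403259 - 1*(-496)) = (-597*393 + (1/2)*(-1/242))*(-403259 + 496) = (-234621 - 1/484)*(-402763) = -113556565/484*(-402763) = 45736382789095/484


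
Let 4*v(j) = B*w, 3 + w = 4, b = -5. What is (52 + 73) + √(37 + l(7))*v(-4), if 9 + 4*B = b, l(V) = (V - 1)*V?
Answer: 125 - 7*√79/8 ≈ 117.22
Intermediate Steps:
l(V) = V*(-1 + V) (l(V) = (-1 + V)*V = V*(-1 + V))
B = -7/2 (B = -9/4 + (¼)*(-5) = -9/4 - 5/4 = -7/2 ≈ -3.5000)
w = 1 (w = -3 + 4 = 1)
v(j) = -7/8 (v(j) = (-7/2*1)/4 = (¼)*(-7/2) = -7/8)
(52 + 73) + √(37 + l(7))*v(-4) = (52 + 73) + √(37 + 7*(-1 + 7))*(-7/8) = 125 + √(37 + 7*6)*(-7/8) = 125 + √(37 + 42)*(-7/8) = 125 + √79*(-7/8) = 125 - 7*√79/8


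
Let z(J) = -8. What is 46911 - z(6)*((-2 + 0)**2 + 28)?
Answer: 47167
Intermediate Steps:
46911 - z(6)*((-2 + 0)**2 + 28) = 46911 - (-8)*((-2 + 0)**2 + 28) = 46911 - (-8)*((-2)**2 + 28) = 46911 - (-8)*(4 + 28) = 46911 - (-8)*32 = 46911 - 1*(-256) = 46911 + 256 = 47167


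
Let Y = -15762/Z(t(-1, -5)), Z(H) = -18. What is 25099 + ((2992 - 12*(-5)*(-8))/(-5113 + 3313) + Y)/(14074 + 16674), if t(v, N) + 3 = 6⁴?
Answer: 173642608411/6918300 ≈ 25099.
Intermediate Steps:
t(v, N) = 1293 (t(v, N) = -3 + 6⁴ = -3 + 1296 = 1293)
Y = 2627/3 (Y = -15762/(-18) = -15762*(-1/18) = 2627/3 ≈ 875.67)
25099 + ((2992 - 12*(-5)*(-8))/(-5113 + 3313) + Y)/(14074 + 16674) = 25099 + ((2992 - 12*(-5)*(-8))/(-5113 + 3313) + 2627/3)/(14074 + 16674) = 25099 + ((2992 + 60*(-8))/(-1800) + 2627/3)/30748 = 25099 + ((2992 - 480)*(-1/1800) + 2627/3)*(1/30748) = 25099 + (2512*(-1/1800) + 2627/3)*(1/30748) = 25099 + (-314/225 + 2627/3)*(1/30748) = 25099 + (196711/225)*(1/30748) = 25099 + 196711/6918300 = 173642608411/6918300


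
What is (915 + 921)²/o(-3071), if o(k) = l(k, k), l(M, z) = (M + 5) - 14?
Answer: -421362/385 ≈ -1094.4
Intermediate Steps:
l(M, z) = -9 + M (l(M, z) = (5 + M) - 14 = -9 + M)
o(k) = -9 + k
(915 + 921)²/o(-3071) = (915 + 921)²/(-9 - 3071) = 1836²/(-3080) = 3370896*(-1/3080) = -421362/385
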